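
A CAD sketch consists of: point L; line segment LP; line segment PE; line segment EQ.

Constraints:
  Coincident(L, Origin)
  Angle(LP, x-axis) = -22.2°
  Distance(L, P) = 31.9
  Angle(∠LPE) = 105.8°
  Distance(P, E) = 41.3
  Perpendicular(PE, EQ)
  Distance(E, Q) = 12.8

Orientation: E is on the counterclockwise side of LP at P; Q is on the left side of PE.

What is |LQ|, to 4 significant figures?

53.09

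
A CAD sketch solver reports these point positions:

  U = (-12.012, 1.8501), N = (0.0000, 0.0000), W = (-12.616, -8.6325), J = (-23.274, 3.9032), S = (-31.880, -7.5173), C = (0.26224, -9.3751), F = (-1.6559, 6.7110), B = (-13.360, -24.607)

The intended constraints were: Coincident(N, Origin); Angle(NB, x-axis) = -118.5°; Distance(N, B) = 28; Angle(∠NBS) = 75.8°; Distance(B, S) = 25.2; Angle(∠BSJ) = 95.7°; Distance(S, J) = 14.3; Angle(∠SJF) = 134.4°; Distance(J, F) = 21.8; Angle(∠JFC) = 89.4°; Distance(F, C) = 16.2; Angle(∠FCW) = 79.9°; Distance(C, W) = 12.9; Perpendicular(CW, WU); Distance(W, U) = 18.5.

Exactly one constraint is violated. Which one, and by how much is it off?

Distance(W, U) = 18.5 — off by 8.00.

N = (0.00, 0.00) ✓; NB at -118.5° ✓; |NB| = 28.00 ✓; ∠NBS = 75.80° ✓; |BS| = 25.20 ✓; ∠BSJ = 95.70° ✓; |SJ| = 14.30 ✓; ∠SJF = 134.4° ✓; |JF| = 21.80 ✓; ∠JFC = 89.40° ✓; |FC| = 16.20 ✓; ∠FCW = 79.90° ✓; |CW| = 12.90 ✓; ∠(CW, WU) = 90.00° ✓; |WU| = 10.50 ✗.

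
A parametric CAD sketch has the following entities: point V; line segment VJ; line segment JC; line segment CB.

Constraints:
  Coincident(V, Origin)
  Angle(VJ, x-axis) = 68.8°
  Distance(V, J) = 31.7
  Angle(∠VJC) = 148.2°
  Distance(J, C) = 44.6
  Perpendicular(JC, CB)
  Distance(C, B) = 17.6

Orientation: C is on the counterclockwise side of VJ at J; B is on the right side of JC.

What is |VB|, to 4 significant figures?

79.34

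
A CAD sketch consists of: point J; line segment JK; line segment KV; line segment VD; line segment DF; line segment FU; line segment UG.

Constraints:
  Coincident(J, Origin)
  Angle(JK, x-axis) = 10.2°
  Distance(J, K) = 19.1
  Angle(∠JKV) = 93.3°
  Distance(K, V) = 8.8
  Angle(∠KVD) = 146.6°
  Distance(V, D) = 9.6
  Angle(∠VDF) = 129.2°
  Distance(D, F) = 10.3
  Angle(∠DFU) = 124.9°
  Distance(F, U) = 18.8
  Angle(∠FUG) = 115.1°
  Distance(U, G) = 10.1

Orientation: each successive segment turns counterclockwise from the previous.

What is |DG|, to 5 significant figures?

28.986

∠DFU = 124.9° gives FU at -123.80° from the x-axis; with |FU| = 18.8, U = (-9.2247, 3.6200). ∠FUG = 115.1° gives UG at -58.900° from the x-axis; with |UG| = 10.1, G = (-4.0077, -5.0283). Then |DG| = |G − D| = 28.986.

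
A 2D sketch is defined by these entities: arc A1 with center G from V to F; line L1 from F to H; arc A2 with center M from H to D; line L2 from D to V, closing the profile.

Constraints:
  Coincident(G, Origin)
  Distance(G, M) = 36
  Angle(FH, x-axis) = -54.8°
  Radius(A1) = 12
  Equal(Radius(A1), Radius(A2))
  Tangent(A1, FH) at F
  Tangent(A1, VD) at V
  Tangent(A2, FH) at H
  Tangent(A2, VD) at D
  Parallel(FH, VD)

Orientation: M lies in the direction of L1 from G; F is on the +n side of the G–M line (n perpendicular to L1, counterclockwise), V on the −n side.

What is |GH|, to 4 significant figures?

37.95

Tangency of A1 to both parallel lines with radius 12.0 puts F and V at G ± 12.0·n: F = (9.806, 6.917), V = (-9.806, -6.917). Equal radii place H and D the same way about M: H = M + 12.0·n = (30.56, -22.50), D = M − 12.0·n = (10.95, -36.33). Then |GH| = |H − G| = 37.95.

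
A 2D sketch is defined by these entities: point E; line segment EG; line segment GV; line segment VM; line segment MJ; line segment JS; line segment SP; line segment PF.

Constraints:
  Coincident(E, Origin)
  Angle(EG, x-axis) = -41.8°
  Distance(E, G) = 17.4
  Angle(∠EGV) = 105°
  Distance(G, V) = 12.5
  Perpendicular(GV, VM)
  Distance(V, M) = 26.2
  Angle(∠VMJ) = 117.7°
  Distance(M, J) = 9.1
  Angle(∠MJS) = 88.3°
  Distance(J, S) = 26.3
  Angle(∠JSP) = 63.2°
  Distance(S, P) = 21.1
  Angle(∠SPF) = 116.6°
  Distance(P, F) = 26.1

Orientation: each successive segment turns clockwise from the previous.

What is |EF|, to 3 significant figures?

32.9

E is at the origin; EG runs at -41.8° with length 17.4, so G = (13.0, -11.6). ∠EGV = 105.0° gives GV at -117° from the x-axis; with |GV| = 12.5, V = (7.34, -22.8). GV is perpendicular to VM, so VM runs at 153°; with |VM| = 26.2, M = (-16.1, -10.9). ∠VMJ = 117.7° gives MJ at 90.9° from the x-axis; with |MJ| = 9.1, J = (-16.2, -1.84). ∠MJS = 88.3° gives JS at -0.800° from the x-axis; with |JS| = 26.3, S = (10.1, -2.21). ∠JSP = 63.2° gives SP at -118° from the x-axis; with |SP| = 21.1, P = (0.329, -20.9). ∠SPF = 116.6° gives PF at 179° from the x-axis; with |PF| = 26.1, F = (-25.8, -20.5). Then |EF| = |F − E| = 32.9.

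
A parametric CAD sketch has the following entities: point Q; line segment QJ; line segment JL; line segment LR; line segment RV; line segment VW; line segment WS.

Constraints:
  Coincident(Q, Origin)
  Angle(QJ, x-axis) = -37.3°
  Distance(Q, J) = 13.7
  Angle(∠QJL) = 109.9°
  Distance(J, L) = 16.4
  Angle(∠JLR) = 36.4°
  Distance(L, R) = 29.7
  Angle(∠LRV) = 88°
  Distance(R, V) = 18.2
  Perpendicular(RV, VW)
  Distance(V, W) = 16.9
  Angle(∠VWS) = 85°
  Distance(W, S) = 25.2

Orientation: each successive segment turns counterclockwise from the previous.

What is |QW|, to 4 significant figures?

19.84

∠LRV = 88.0° gives RV at -91.60° from the x-axis; with |RV| = 18.2, V = (-5.466, -15.75). The perpendicularity gives VW at right angles to RV, so VW runs at -1.600°; with |VW| = 16.9, W = (11.43, -16.22). Then |QW| = |W − Q| = 19.84.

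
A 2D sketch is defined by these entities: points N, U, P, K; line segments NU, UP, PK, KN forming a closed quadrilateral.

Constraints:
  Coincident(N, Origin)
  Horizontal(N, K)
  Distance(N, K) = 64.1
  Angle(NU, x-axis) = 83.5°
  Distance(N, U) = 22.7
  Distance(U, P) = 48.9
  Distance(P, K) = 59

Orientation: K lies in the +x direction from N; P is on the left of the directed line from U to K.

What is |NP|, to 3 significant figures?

67.2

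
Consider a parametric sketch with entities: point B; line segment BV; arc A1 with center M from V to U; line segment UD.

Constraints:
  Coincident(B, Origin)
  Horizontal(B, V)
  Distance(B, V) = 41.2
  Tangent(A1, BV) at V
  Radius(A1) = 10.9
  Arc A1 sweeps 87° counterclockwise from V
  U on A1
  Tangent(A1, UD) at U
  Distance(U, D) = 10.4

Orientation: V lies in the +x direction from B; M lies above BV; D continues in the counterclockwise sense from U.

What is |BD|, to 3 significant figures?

56.6

B is at the origin; BV is horizontal with |BV| = 41.2 and V on the +x side, so V = (41.2, 0.00). Tangency of A1 to BV means the radius MV is perpendicular to BV, so M = V + (0, 10.9) = (41.2, 10.9). On A1, V sits at bearing -90° from M; an 87° counterclockwise sweep puts U at bearing -3°, so U = M + 10.9·(cos -3°, sin -3°) = (52.1, 10.3). Tangency of A1 to UD means the radius MU is perpendicular to UD, so UD runs along (−sin -3°, cos -3°); with |UD| = 10.4, D = (52.6, 20.7). Then |BD| = |D − B| = 56.6.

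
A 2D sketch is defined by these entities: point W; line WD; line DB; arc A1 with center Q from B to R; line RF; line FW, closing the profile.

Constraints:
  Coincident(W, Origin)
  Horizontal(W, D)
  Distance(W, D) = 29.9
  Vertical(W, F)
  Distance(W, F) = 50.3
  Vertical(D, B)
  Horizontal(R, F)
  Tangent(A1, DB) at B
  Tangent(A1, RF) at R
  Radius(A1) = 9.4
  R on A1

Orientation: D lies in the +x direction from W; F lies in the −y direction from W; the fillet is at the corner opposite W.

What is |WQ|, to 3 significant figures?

45.7

W is at the origin; W and D share the same y with |WD| = 29.9 and D on the +x side, so D = (29.9, 0.00). W and F share the same x with |WF| = 50.3 and F on the −y side, so F = (0.00, -50.3). The virtual corner opposite W is at (29.9, -50.3). A1 meets DB tangentially, so QB is at right angles to DB and since A1 is tangent to RF there, QR ⟂ RF, with radius 9.4, so the center Q sits 9.4 in from both sides at Q = (20.5, -40.9). Then |WQ| = |Q − W| = 45.7.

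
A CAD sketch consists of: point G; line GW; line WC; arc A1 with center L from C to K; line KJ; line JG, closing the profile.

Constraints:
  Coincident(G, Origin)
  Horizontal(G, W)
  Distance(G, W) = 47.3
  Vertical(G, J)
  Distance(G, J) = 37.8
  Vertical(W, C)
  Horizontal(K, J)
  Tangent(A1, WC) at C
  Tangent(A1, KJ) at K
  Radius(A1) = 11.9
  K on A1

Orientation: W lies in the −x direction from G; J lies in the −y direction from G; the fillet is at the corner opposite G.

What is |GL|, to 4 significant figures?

43.86

G is at the origin; GW is horizontal with |GW| = 47.3 and W on the −x side, so W = (-47.30, 0.000). G and J share the same x with |GJ| = 37.8 and J on the −y side, so J = (0.000, -37.80). The virtual corner opposite G is at (-47.30, -37.80). A1 meets WC tangentially, so LC is at right angles to WC and tangency of A1 to KJ means the radius LK is perpendicular to KJ, with radius 11.9, so the center L sits 11.9 in from both sides at L = (-35.40, -25.90). Then |GL| = |L − G| = 43.86.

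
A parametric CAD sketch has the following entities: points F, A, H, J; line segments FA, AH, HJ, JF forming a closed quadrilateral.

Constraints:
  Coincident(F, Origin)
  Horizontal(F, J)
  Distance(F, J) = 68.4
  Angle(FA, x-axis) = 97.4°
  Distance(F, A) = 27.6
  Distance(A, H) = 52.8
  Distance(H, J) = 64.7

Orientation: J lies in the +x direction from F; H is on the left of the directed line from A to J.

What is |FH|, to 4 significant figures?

70.10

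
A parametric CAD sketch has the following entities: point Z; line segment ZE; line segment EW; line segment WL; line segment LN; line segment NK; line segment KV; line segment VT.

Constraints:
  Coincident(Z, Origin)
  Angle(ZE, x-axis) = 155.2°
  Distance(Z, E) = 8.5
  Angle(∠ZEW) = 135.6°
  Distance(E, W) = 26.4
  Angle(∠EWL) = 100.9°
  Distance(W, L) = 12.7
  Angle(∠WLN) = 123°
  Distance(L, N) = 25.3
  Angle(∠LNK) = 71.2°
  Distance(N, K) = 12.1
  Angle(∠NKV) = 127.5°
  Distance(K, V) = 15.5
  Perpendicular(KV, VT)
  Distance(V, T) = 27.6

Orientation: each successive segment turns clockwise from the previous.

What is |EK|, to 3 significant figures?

19.8

Z is at the origin; ZE runs at 155.2° with length 8.5, so E = (-7.72, 3.57). ∠ZEW = 135.6° gives EW at 111° from the x-axis; with |EW| = 26.4, W = (-17.1, 28.2). ∠EWL = 100.9° gives WL at 31.7° from the x-axis; with |WL| = 12.7, L = (-6.29, 34.9). ∠WLN = 123.0° gives LN at -25.3° from the x-axis; with |LN| = 25.3, N = (16.6, 24.1). ∠LNK = 71.2° gives NK at -134° from the x-axis; with |NK| = 12.1, K = (8.17, 15.4). Then |EK| = |K − E| = 19.8.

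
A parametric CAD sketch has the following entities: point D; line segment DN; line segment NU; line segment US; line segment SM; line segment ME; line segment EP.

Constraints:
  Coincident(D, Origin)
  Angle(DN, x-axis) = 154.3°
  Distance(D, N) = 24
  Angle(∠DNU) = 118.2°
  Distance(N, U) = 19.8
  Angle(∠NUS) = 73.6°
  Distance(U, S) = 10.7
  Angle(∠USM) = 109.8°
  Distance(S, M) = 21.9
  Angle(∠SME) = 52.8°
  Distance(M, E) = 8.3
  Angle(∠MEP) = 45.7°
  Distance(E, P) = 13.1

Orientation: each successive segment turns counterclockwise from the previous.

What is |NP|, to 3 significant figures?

17.6

D is at the origin; DN runs at 154.3° with length 24.0, so N = (-21.6, 10.4). ∠DNU = 118.2° gives NU at -144° from the x-axis; with |NU| = 19.8, U = (-37.6, -1.26). ∠NUS = 73.6° gives US at -37.5° from the x-axis; with |US| = 10.7, S = (-29.1, -7.77). ∠USM = 109.8° gives SM at 32.7° from the x-axis; with |SM| = 21.9, M = (-10.7, 4.06). ∠SME = 52.8° gives ME at 160° from the x-axis; with |ME| = 8.3, E = (-18.5, 6.91). ∠MEP = 45.7° gives EP at -65.8° from the x-axis; with |EP| = 13.1, P = (-13.1, -5.04). Then |NP| = |P − N| = 17.6.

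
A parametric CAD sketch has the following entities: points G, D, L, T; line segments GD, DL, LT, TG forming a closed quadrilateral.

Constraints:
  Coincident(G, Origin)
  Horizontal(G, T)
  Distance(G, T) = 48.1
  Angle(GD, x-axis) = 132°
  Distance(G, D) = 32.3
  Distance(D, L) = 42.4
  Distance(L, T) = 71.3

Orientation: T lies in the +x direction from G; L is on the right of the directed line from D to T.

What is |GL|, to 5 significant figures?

27.754

Checks: |DL| = 42.40 ✓; |LT| = 71.30 ✓.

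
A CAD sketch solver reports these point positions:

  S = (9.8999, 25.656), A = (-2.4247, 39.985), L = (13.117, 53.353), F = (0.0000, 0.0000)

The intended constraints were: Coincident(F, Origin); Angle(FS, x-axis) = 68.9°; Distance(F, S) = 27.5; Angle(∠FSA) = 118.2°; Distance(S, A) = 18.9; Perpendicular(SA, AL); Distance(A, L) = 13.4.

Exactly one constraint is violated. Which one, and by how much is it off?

Distance(A, L) = 13.4 — off by 7.10.

F = (0.00, 0.00) ✓; FS at 68.90° ✓; |FS| = 27.50 ✓; ∠FSA = 118.2° ✓; |SA| = 18.90 ✓; ∠(SA, AL) = 90.00° ✓; |AL| = 20.50 ✗.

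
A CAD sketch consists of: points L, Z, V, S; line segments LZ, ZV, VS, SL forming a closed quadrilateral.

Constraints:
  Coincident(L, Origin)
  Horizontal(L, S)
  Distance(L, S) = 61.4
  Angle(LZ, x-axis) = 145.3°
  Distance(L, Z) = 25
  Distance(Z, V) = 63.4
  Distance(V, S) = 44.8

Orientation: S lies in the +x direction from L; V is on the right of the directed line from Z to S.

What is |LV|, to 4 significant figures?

38.73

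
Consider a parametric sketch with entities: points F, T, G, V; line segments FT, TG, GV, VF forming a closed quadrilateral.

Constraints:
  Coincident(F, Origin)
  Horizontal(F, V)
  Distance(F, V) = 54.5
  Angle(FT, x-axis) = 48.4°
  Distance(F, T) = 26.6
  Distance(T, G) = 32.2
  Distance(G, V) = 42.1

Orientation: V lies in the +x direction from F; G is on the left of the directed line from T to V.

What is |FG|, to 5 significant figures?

58.623

Checks: |TG| = 32.20 ✓; |GV| = 42.10 ✓.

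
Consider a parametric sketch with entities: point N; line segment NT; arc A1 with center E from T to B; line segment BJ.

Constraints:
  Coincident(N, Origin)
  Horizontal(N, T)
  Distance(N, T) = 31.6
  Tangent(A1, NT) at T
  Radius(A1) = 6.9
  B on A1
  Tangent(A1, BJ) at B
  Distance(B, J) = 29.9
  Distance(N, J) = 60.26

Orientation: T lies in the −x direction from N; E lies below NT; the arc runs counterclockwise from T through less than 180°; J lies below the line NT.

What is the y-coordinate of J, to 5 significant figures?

-29.133

N is at the origin; N and T share the same y with |NT| = 31.6 and T on the −x side, so T = (-31.600, 0.0000). The tangent condition forces ET to be normal to NT, so E = T + (0, -6.9) = (-31.600, -6.9000). Since EB ⟂ BJ (tangency), |EJ| = √(6.9² + 29.9²) = 30.686 regardless of where B sits on A1. So J lies on both circle(N, 60.26) and circle(E, 30.686); the below-NT intersection is J = (-52.750, -29.133). B is the foot of the tangent from J: B = (-37.541, -3.3902).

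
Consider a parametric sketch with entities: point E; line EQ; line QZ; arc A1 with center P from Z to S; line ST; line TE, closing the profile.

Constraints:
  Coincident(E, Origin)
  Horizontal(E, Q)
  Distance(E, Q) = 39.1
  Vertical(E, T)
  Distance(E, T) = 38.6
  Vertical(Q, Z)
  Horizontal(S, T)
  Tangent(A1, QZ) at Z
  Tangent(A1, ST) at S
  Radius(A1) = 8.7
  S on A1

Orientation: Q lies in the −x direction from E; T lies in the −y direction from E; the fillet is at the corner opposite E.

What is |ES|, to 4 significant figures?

49.13

E is at the origin; E and Q share the same y with |EQ| = 39.1 and Q on the −x side, so Q = (-39.10, 0.000). ET is vertical with |ET| = 38.6 and T on the −y side, so T = (0.000, -38.60). The virtual corner opposite E is at (-39.10, -38.60). A1 meets QZ tangentially, so PZ is at right angles to QZ and the tangent condition forces PS to be normal to ST, with radius 8.7, so the center P sits 8.7 in from both sides at P = (-30.40, -29.90). That places the tangent points at Z = (-39.10, -29.90) on QZ and S = (-30.40, -38.60) on ST. Then |ES| = |S − E| = 49.13.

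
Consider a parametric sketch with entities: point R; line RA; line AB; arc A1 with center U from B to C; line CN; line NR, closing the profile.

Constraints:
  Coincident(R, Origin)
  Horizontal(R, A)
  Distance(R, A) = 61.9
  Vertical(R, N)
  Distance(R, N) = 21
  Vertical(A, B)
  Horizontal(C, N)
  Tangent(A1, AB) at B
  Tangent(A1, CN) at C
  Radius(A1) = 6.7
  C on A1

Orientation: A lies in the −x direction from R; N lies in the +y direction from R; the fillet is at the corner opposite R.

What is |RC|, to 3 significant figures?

59.1

R is at the origin; R and A share the same y with |RA| = 61.9 and A on the −x side, so A = (-61.9, 0.00). R and N share the same x with |RN| = 21.0 and N on the +y side, so N = (0.00, 21.0). The virtual corner opposite R is at (-61.9, 21.0). The tangent condition forces UB to be normal to AB and A1 meets CN tangentially, so UC is at right angles to CN, with radius 6.7, so the center U sits 6.7 in from both sides at U = (-55.2, 14.3). That places the tangent points at B = (-61.9, 14.3) on AB and C = (-55.2, 21.0) on CN. Then |RC| = |C − R| = 59.1.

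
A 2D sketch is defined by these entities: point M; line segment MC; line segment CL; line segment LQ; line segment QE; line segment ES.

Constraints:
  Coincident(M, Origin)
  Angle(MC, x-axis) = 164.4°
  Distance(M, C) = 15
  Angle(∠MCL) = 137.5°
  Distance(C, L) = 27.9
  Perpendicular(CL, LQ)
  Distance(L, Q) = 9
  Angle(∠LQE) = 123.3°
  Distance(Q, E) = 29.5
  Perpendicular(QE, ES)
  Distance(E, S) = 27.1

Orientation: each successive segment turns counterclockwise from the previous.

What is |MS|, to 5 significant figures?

7.6099

M is at the origin; MC runs at 164.4° with length 15.0, so C = (-14.447, 4.0338). ∠MCL = 137.5° gives CL at -153.10° from the x-axis; with |CL| = 27.9, L = (-39.329, -8.5891). CL is perpendicular to LQ, so LQ runs at -63.100°; with |LQ| = 9.0, Q = (-35.257, -16.615). ∠LQE = 123.3° gives QE at -6.4000° from the x-axis; with |QE| = 29.5, E = (-5.9405, -19.904). QE ⟂ ES, so ES runs at 83.600°; with |ES| = 27.1, S = (-2.9197, 7.0275). Then |MS| = |S − M| = 7.6099.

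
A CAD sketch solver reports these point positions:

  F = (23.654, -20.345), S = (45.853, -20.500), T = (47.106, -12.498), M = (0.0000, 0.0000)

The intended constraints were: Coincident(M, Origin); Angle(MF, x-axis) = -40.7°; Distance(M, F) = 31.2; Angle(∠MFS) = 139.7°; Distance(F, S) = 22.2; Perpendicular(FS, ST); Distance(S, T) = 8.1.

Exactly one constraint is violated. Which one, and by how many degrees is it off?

Perpendicular(FS, ST) — off by 8.50°.

M = (0.00, 0.00) ✓; MF at -40.70° ✓; |MF| = 31.20 ✓; ∠MFS = 139.7° ✓; |FS| = 22.20 ✓; ∠(FS, ST) = 81.50° ✗; |ST| = 8.100 ✓.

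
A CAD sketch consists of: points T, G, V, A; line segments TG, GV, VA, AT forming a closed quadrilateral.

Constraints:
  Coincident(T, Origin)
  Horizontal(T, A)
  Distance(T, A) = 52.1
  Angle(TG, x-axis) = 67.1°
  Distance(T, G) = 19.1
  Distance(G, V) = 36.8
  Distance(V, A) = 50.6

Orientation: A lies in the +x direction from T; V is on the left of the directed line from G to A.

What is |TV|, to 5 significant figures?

55.366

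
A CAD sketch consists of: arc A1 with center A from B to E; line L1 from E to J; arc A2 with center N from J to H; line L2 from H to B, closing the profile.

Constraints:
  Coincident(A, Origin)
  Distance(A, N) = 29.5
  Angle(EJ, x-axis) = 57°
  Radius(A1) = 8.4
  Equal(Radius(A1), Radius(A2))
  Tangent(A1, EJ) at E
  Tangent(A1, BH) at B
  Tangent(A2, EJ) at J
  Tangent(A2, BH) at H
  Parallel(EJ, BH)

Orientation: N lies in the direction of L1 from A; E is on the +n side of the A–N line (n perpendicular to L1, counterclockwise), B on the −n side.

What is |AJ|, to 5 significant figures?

30.673

The slot axis is L1's direction at 57.0°, so u = (cos 57.0°, sin 57.0°) = (0.54464, 0.83867) and n = (−sin 57.0°, cos 57.0°) = (-0.83867, 0.54464). A is at the origin and N lies 29.5 along u from A, so N = 29.5·u = (16.067, 24.741). Tangency of A1 to both parallel lines with radius 8.4 puts E and B at A ± 8.4·n: E = (-7.0448, 4.5750), B = (7.0448, -4.5750). Equal radii place J and H the same way about N: J = N + 8.4·n = (9.0220, 29.316), H = N − 8.4·n = (23.112, 20.166). Then |AJ| = |J − A| = 30.673.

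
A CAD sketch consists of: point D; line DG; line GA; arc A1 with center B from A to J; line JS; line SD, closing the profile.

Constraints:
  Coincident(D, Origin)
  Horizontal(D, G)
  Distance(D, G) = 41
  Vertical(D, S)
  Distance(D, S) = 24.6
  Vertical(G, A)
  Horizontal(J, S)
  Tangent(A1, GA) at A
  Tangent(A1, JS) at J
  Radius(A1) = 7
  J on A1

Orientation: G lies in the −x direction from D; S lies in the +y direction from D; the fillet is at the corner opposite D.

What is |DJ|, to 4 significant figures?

41.97

D is at the origin; D and G share the same y with |DG| = 41.0 and G on the −x side, so G = (-41.00, 0.000). D and S share the same x with |DS| = 24.6 and S on the +y side, so S = (0.000, 24.60). The virtual corner opposite D is at (-41.00, 24.60). Since A1 is tangent to GA there, BA ⟂ GA and the tangent condition forces BJ to be normal to JS, with radius 7.0, so the center B sits 7.0 in from both sides at B = (-34.00, 17.60). That places the tangent points at A = (-41.00, 17.60) on GA and J = (-34.00, 24.60) on JS. Then |DJ| = |J − D| = 41.97.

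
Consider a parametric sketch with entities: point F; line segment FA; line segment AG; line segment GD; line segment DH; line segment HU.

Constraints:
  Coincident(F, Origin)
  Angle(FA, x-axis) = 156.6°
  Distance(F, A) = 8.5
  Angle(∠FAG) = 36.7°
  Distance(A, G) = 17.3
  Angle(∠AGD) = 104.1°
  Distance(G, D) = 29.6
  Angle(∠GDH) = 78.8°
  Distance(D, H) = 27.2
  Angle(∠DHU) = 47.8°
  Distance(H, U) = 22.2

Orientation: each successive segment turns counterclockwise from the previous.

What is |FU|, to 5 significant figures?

9.0730

F is at the origin; FA runs at 156.6° with length 8.5, so A = (-7.8009, 3.3758). ∠FAG = 36.7° gives AG at -60.100° from the x-axis; with |AG| = 17.3, G = (0.82292, -11.622). ∠AGD = 104.1° gives GD at 15.800° from the x-axis; with |GD| = 29.6, D = (29.305, -3.5621). ∠GDH = 78.8° gives DH at 117.00° from the x-axis; with |DH| = 27.2, H = (16.956, 20.673). ∠DHU = 47.8° gives HU at -110.80° from the x-axis; with |HU| = 22.2, U = (9.0727, -0.079814). Then |FU| = |U − F| = 9.0730.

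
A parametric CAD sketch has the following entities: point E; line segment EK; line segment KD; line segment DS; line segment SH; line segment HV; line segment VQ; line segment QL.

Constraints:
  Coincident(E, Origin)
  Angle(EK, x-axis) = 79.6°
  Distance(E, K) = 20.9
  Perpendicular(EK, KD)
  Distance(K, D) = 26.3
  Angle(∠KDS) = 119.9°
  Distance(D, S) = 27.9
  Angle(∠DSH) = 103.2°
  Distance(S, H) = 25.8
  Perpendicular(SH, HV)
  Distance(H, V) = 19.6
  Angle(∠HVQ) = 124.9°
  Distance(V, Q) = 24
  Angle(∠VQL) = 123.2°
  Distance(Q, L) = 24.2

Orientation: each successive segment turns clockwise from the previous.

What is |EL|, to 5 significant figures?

43.805

E is at the origin; EK runs at 79.6° with length 20.9, so K = (3.7729, 20.557). The perpendicularity gives KD at right angles to EK, so KD runs at -10.400°; with |KD| = 26.3, D = (29.641, 15.809). ∠KDS = 119.9° gives DS at -70.500° from the x-axis; with |DS| = 27.9, S = (38.954, -10.491). ∠DSH = 103.2° gives SH at -147.30° from the x-axis; with |SH| = 25.8, H = (17.243, -24.429). SH ⟂ HV, so HV runs at 122.70°; with |HV| = 19.6, V = (6.6543, -7.9353). ∠HVQ = 124.9° gives VQ at 67.600° from the x-axis; with |VQ| = 24.0, Q = (15.800, 14.254). ∠VQL = 123.2° gives QL at 10.800° from the x-axis; with |QL| = 24.2, L = (39.571, 18.788). Then |EL| = |L − E| = 43.805.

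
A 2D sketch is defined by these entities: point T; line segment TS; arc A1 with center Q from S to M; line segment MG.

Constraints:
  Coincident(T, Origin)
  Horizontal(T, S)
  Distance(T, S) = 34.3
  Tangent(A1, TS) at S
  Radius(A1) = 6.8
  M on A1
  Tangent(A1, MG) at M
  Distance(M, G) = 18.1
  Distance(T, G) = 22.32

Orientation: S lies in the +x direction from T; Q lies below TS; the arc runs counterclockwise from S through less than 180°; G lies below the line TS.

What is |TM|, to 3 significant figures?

29.6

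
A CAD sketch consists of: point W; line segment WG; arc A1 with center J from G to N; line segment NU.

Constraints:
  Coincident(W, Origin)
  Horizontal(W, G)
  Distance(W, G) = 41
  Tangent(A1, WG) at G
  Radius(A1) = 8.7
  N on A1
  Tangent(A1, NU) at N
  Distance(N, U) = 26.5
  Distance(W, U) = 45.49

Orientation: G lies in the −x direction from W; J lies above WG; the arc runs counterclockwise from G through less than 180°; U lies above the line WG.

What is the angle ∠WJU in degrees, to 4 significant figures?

78.52°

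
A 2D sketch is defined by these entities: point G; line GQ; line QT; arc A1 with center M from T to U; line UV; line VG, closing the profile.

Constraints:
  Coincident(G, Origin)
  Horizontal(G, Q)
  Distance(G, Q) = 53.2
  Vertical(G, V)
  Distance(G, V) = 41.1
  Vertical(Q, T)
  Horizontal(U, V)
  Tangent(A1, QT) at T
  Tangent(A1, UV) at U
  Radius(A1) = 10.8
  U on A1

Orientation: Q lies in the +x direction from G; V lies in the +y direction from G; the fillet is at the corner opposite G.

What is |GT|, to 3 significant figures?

61.2

The virtual corner opposite G is at (53.2, 41.1). The tangent condition forces MT to be normal to QT and A1 meets UV tangentially, so MU is at right angles to UV, with radius 10.8, so the center M sits 10.8 in from both sides at M = (42.4, 30.3). That places the tangent points at T = (53.2, 30.3) on QT and U = (42.4, 41.1) on UV. Then |GT| = |T − G| = 61.2.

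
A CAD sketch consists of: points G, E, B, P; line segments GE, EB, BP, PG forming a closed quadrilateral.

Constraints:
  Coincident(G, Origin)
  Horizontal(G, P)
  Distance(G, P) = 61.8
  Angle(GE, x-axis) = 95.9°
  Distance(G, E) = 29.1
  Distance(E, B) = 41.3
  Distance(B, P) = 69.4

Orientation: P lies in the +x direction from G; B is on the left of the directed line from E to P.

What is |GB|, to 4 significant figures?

64.22

Checks: |EB| = 41.30 ✓; |BP| = 69.40 ✓.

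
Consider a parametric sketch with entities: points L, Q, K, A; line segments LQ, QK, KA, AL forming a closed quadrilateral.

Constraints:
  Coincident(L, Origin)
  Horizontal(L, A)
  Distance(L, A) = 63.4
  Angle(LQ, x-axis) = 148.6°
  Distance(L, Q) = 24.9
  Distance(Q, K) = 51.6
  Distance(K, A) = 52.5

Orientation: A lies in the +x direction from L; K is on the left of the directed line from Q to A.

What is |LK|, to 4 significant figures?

43.69

L is at the origin; L and A share the same y with |LA| = 63.4 and A in +x, so A = (63.4, 0). LQ runs at 148.6° with |LQ| = 24.9, so Q = (-21.25, 12.97). K is determined by |QK| = 51.6 and |KA| = 52.5 together: it lies at the intersection of circle(Q, 51.6) and circle(A, 52.5). With |QA| = 85.64, the foot of the radical line on QA is 42.27 from Q and the perpendicular offset is √(51.6² − 42.27²) = 29.59. Taking the left-of-QA solution: K = (25.01, 35.82).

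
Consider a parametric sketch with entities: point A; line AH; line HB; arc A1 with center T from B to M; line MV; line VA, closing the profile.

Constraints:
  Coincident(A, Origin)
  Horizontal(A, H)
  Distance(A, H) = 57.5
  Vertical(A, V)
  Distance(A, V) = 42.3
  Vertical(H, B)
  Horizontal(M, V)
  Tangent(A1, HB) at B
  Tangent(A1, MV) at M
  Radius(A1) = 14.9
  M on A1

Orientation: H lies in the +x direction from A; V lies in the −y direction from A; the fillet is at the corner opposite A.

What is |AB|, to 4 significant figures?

63.69

The virtual corner opposite A is at (57.50, -42.30). Since A1 is tangent to HB there, TB ⟂ HB and A1 meets MV tangentially, so TM is at right angles to MV, with radius 14.9, so the center T sits 14.9 in from both sides at T = (42.60, -27.40). That places the tangent points at B = (57.50, -27.40) on HB and M = (42.60, -42.30) on MV. Then |AB| = |B − A| = 63.69.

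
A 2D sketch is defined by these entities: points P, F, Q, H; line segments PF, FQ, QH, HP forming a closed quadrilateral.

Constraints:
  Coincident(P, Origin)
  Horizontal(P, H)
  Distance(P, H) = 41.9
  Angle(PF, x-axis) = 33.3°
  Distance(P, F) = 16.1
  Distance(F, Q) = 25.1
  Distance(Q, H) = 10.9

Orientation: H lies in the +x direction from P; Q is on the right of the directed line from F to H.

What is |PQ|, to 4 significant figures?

33.89

Checks: |FQ| = 25.10 ✓; |QH| = 10.90 ✓.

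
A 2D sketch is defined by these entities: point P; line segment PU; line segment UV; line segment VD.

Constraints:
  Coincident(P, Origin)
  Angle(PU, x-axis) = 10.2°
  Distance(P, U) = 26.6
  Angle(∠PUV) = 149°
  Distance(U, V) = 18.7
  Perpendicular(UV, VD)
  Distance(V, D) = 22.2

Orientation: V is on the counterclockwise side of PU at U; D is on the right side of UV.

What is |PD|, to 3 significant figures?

54.9

∠PUV = 149.0°, so UV runs at 10.2° + (180° − 149.0°) = 41.2° from the x-axis; with |UV| = 18.7, V = U + 18.7·(cos 41.2°, sin 41.2°) = (40.2, 17.0). The perpendicularity gives VD at right angles to UV; with |VD| = 22.2 on the right of UV, D = V + 22.2·(0.659, -0.752) = (54.9, 0.324). Then |PD| = |D − P| = 54.9.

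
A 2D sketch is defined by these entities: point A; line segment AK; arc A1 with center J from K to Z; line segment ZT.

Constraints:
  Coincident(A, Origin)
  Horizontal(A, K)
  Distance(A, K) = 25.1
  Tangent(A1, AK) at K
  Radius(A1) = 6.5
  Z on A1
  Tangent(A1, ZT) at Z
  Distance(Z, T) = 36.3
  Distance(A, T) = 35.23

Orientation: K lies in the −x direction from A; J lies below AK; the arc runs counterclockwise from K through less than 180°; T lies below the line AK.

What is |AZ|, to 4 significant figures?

31.50

Checks: ∠(JK, KA) = 90.00° ✓; |JZ| = 6.500 ✓; ∠(JZ, ZT) = 90.00° ✓; |ZT| = 36.30 ✓; |AT| = 35.23 ✓.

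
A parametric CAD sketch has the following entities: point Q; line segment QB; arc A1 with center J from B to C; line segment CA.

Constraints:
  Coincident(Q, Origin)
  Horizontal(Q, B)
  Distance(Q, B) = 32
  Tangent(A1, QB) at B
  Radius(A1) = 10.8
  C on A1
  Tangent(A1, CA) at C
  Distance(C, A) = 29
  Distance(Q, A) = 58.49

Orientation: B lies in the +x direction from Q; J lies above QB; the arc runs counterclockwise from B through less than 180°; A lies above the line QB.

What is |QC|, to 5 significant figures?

44.133

Checks: Q = (0.00, 0.00) ✓; ∠(JB, BQ) = 90.00° ✓; |JB| = 10.80 ✓; |JC| = 10.80 ✓; ∠(JC, CA) = 90.00° ✓; |CA| = 29.00 ✓; |QA| = 58.49 ✓.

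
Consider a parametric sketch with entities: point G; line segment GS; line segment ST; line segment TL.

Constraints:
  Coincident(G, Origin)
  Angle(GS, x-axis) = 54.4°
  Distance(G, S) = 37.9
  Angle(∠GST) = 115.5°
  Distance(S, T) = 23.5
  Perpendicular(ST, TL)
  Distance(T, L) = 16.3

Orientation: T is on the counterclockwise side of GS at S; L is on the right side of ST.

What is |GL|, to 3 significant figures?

64.3

G is at the origin; GS runs at 54.4° with length 37.9, so S = 37.9·(cos 54.4°, sin 54.4°) = (22.1, 30.8). ∠GST = 115.5°, so ST runs at 54.4° + (180° − 115.5°) = 119° from the x-axis; with |ST| = 23.5, T = S + 23.5·(cos 119°, sin 119°) = (10.7, 51.4). ST ⟂ TL; with |TL| = 16.3 on the right of ST, L = T + 16.3·(0.875, 0.483) = (25.0, 59.3). Then |GL| = |L − G| = 64.3.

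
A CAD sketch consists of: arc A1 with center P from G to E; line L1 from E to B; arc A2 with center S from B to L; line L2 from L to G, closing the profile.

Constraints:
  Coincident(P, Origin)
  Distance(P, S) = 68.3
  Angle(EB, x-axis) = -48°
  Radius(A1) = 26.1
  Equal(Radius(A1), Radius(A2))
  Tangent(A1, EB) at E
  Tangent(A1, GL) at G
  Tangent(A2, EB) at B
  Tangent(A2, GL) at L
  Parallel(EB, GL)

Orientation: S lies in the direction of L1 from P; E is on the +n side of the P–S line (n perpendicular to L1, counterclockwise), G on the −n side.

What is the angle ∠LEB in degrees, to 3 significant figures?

37.4°

The slot axis is L1's direction at -48.0°, so u = (cos -48.0°, sin -48.0°) = (0.669, -0.743) and n = (−sin -48.0°, cos -48.0°) = (0.743, 0.669). P is at the origin and S lies 68.3 along u from P, so S = 68.3·u = (45.7, -50.8). Tangency of A1 to both parallel lines with radius 26.1 puts E and G at P ± 26.1·n: E = (19.4, 17.5), G = (-19.4, -17.5). Equal radii place B and L the same way about S: B = S + 26.1·n = (65.1, -33.3), L = S − 26.1·n = (26.3, -68.2). Then cos ∠LEB = EL·EB / (|EL||EB|), giving 37.4°.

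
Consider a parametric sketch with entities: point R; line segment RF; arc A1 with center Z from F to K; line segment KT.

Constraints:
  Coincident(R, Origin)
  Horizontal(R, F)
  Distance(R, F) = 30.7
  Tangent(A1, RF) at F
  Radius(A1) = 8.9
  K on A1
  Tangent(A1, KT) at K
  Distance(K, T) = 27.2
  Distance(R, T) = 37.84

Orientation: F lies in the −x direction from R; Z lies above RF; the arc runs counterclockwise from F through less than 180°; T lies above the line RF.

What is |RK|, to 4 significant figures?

23.11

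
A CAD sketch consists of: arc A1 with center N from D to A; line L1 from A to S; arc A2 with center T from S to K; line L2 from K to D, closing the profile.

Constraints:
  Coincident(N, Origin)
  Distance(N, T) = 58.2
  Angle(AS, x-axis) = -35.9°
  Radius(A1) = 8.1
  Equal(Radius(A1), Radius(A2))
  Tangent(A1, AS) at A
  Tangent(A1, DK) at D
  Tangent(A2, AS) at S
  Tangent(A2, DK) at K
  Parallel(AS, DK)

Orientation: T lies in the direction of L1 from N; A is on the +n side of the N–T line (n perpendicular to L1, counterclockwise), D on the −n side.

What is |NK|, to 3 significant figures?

58.8

Tangency of A1 to both parallel lines with radius 8.1 puts A and D at N ± 8.1·n: A = (4.75, 6.56), D = (-4.75, -6.56). Equal radii place S and K the same way about T: S = T + 8.1·n = (51.9, -27.6), K = T − 8.1·n = (42.4, -40.7). Then |NK| = |K − N| = 58.8.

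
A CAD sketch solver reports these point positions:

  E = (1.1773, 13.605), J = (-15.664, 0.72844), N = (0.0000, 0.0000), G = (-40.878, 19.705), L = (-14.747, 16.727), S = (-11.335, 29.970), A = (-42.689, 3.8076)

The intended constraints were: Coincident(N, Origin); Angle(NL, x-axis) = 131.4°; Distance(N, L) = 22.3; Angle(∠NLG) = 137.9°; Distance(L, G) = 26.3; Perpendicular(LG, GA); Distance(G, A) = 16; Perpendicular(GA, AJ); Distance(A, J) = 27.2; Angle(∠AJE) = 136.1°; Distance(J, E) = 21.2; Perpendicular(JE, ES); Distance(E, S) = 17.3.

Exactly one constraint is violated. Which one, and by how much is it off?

Distance(E, S) = 17.3 — off by 3.30.

N = (0.00, 0.00) ✓; NL at 131.4° ✓; |NL| = 22.30 ✓; ∠NLG = 137.9° ✓; |LG| = 26.30 ✓; ∠(LG, GA) = 90.00° ✓; |GA| = 16.00 ✓; ∠(GA, AJ) = 90.00° ✓; |AJ| = 27.20 ✓; ∠AJE = 136.1° ✓; |JE| = 21.20 ✓; ∠(JE, ES) = 90.00° ✓; |ES| = 20.60 ✗.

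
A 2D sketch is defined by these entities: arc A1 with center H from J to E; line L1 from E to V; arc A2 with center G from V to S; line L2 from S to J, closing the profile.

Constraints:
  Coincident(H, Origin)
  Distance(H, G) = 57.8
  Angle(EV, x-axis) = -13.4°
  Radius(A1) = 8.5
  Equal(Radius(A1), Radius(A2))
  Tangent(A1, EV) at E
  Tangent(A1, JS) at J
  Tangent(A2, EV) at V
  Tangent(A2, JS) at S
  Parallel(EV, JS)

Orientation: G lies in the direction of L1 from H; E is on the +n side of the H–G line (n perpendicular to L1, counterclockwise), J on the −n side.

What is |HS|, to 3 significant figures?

58.4

Tangency of A1 to both parallel lines with radius 8.5 puts E and J at H ± 8.5·n: E = (1.97, 8.27), J = (-1.97, -8.27). Equal radii place V and S the same way about G: V = G + 8.5·n = (58.2, -5.13), S = G − 8.5·n = (54.3, -21.7). Then |HS| = |S − H| = 58.4.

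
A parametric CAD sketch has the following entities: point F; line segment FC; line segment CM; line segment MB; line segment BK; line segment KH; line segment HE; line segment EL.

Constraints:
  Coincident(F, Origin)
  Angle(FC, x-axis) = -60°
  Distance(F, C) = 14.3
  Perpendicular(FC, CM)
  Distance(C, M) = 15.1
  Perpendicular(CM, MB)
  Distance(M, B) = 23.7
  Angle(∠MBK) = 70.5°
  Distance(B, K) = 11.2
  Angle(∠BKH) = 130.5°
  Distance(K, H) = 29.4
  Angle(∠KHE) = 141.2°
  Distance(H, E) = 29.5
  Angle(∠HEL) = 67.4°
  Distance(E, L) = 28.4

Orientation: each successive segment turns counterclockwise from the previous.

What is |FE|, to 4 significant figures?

49.97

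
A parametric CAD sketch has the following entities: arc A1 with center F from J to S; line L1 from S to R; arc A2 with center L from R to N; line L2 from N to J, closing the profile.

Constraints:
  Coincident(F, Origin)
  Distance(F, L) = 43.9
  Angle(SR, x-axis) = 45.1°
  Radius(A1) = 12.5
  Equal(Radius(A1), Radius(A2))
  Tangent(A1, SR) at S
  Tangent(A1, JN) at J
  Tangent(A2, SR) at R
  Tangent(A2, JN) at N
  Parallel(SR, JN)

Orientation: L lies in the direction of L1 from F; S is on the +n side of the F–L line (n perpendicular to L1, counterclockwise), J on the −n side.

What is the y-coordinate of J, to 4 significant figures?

-8.823

The slot axis is L1's direction at 45.1°, so u = (cos 45.1°, sin 45.1°) = (0.7059, 0.7083) and n = (−sin 45.1°, cos 45.1°) = (-0.7083, 0.7059). F is at the origin and L lies 43.9 along u from F, so L = 43.9·u = (30.99, 31.10). Tangency of A1 to both parallel lines with radius 12.5 puts S and J at F ± 12.5·n: S = (-8.854, 8.823), J = (8.854, -8.823). So J.y = -8.823.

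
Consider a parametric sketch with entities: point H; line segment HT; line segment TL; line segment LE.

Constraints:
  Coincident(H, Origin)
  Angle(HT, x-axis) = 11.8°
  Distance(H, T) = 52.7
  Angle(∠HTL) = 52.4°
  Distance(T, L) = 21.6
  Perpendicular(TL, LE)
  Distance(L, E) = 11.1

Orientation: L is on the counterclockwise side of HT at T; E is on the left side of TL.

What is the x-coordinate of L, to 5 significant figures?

35.186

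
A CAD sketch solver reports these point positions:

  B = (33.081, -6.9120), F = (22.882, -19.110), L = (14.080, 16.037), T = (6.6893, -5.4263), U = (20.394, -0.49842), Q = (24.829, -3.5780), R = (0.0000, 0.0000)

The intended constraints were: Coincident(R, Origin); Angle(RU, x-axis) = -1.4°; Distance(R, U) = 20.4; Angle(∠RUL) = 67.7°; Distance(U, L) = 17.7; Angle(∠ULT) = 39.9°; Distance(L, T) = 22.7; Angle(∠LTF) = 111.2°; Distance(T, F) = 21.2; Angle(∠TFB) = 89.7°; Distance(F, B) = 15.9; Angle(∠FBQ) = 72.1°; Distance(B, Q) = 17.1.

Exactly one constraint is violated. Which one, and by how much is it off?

Distance(B, Q) = 17.1 — off by 8.20.

R = (0.00, 0.00) ✓; RU at -1.400° ✓; |RU| = 20.40 ✓; ∠RUL = 67.70° ✓; |UL| = 17.70 ✓; ∠ULT = 39.90° ✓; |LT| = 22.70 ✓; ∠LTF = 111.2° ✓; |TF| = 21.20 ✓; ∠TFB = 89.70° ✓; |FB| = 15.90 ✓; ∠FBQ = 72.10° ✓; |BQ| = 8.900 ✗.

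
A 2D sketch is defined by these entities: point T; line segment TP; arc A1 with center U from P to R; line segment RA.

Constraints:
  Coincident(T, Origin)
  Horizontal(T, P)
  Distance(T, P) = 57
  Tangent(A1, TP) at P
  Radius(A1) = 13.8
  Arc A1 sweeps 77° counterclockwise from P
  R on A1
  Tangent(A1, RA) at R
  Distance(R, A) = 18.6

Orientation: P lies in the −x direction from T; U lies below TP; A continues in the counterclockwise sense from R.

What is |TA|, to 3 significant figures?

80.0

T is at the origin; TP is horizontal with |TP| = 57.0 and P on the −x side, so P = (-57.0, 0.00). The tangent condition forces UP to be normal to TP, so U = P + (0, -13.8) = (-57.0, -13.8). On A1, P sits at bearing 90° from U; a 77° counterclockwise sweep puts R at bearing 167°, so R = U + 13.8·(cos 167°, sin 167°) = (-70.4, -10.7). Since A1 is tangent to RA there, UR ⟂ RA, so RA runs along (−sin 167°, cos 167°); with |RA| = 18.6, A = (-74.6, -28.8). Then |TA| = |A − T| = 80.0.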